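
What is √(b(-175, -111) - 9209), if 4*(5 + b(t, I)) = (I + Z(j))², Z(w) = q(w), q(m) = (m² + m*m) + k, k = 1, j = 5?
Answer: I*√8314 ≈ 91.181*I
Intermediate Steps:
q(m) = 1 + 2*m² (q(m) = (m² + m*m) + 1 = (m² + m²) + 1 = 2*m² + 1 = 1 + 2*m²)
Z(w) = 1 + 2*w²
b(t, I) = -5 + (51 + I)²/4 (b(t, I) = -5 + (I + (1 + 2*5²))²/4 = -5 + (I + (1 + 2*25))²/4 = -5 + (I + (1 + 50))²/4 = -5 + (I + 51)²/4 = -5 + (51 + I)²/4)
√(b(-175, -111) - 9209) = √((-5 + (51 - 111)²/4) - 9209) = √((-5 + (¼)*(-60)²) - 9209) = √((-5 + (¼)*3600) - 9209) = √((-5 + 900) - 9209) = √(895 - 9209) = √(-8314) = I*√8314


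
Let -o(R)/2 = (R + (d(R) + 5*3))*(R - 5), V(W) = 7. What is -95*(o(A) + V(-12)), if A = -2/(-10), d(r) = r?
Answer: -73549/5 ≈ -14710.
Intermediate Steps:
A = ⅕ (A = -2*(-⅒) = ⅕ ≈ 0.20000)
o(R) = -2*(-5 + R)*(15 + 2*R) (o(R) = -2*(R + (R + 5*3))*(R - 5) = -2*(R + (R + 15))*(-5 + R) = -2*(R + (15 + R))*(-5 + R) = -2*(15 + 2*R)*(-5 + R) = -2*(-5 + R)*(15 + 2*R))
-95*(o(A) + V(-12)) = -95*((150 - 10*⅕ - 4*(⅕)²) + 7) = -95*((150 - 2 - 4*1/25) + 7) = -95*((150 - 2 - 4/25) + 7) = -95*(3696/25 + 7) = -95*3871/25 = -73549/5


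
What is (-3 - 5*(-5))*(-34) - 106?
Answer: -854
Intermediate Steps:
(-3 - 5*(-5))*(-34) - 106 = (-3 + 25)*(-34) - 106 = 22*(-34) - 106 = -748 - 106 = -854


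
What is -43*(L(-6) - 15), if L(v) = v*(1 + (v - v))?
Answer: 903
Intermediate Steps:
L(v) = v (L(v) = v*(1 + 0) = v*1 = v)
-43*(L(-6) - 15) = -43*(-6 - 15) = -43*(-21) = 903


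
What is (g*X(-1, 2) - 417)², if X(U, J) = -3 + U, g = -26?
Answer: 97969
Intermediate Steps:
(g*X(-1, 2) - 417)² = (-26*(-3 - 1) - 417)² = (-26*(-4) - 417)² = (104 - 417)² = (-313)² = 97969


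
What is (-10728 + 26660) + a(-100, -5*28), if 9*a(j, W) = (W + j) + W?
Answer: 143008/9 ≈ 15890.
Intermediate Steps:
a(j, W) = j/9 + 2*W/9 (a(j, W) = ((W + j) + W)/9 = (j + 2*W)/9 = j/9 + 2*W/9)
(-10728 + 26660) + a(-100, -5*28) = (-10728 + 26660) + ((⅑)*(-100) + 2*(-5*28)/9) = 15932 + (-100/9 + (2/9)*(-140)) = 15932 + (-100/9 - 280/9) = 15932 - 380/9 = 143008/9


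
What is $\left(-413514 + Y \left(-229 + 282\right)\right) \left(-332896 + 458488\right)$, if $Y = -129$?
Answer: $-52792722792$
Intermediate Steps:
$\left(-413514 + Y \left(-229 + 282\right)\right) \left(-332896 + 458488\right) = \left(-413514 - 129 \left(-229 + 282\right)\right) \left(-332896 + 458488\right) = \left(-413514 - 6837\right) 125592 = \left(-420351\right) 125592 = -52792722792$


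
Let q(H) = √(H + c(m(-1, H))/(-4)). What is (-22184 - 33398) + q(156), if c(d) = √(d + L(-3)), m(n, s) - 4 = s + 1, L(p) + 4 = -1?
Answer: -55582 + √(624 - 2*√39)/2 ≈ -55570.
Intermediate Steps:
L(p) = -5 (L(p) = -4 - 1 = -5)
m(n, s) = 5 + s (m(n, s) = 4 + (s + 1) = 4 + (1 + s) = 5 + s)
c(d) = √(-5 + d) (c(d) = √(d - 5) = √(-5 + d))
q(H) = √(H - √H/4) (q(H) = √(H + √(-5 + (5 + H))/(-4)) = √(H + √H*(-¼)) = √(H - √H/4))
(-22184 - 33398) + q(156) = (-22184 - 33398) + √(-√156 + 4*156)/2 = -55582 + √(-2*√39 + 624)/2 = -55582 + √(624 - 2*√39)/2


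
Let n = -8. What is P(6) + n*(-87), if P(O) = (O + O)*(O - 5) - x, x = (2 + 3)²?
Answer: 683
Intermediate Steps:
x = 25 (x = 5² = 25)
P(O) = -25 + 2*O*(-5 + O) (P(O) = (O + O)*(O - 5) - 1*25 = (2*O)*(-5 + O) - 25 = 2*O*(-5 + O) - 25 = -25 + 2*O*(-5 + O))
P(6) + n*(-87) = (-25 - 10*6 + 2*6²) - 8*(-87) = (-25 - 60 + 2*36) + 696 = (-25 - 60 + 72) + 696 = -13 + 696 = 683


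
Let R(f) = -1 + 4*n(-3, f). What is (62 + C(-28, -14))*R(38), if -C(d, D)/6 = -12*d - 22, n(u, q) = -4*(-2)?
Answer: -56482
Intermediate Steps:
n(u, q) = 8
C(d, D) = 132 + 72*d (C(d, D) = -6*(-12*d - 22) = -6*(-22 - 12*d) = 132 + 72*d)
R(f) = 31 (R(f) = -1 + 4*8 = -1 + 32 = 31)
(62 + C(-28, -14))*R(38) = (62 + (132 + 72*(-28)))*31 = (62 + (132 - 2016))*31 = (62 - 1884)*31 = -1822*31 = -56482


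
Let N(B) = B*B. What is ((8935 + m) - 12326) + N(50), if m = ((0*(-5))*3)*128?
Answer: -891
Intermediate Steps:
N(B) = B²
m = 0 (m = (0*3)*128 = 0*128 = 0)
((8935 + m) - 12326) + N(50) = ((8935 + 0) - 12326) + 50² = (8935 - 12326) + 2500 = -3391 + 2500 = -891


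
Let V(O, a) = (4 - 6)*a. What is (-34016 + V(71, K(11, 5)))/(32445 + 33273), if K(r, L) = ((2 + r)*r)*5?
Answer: -17723/32859 ≈ -0.53936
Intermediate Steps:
K(r, L) = 5*r*(2 + r) (K(r, L) = (r*(2 + r))*5 = 5*r*(2 + r))
V(O, a) = -2*a
(-34016 + V(71, K(11, 5)))/(32445 + 33273) = (-34016 - 10*11*(2 + 11))/(32445 + 33273) = (-34016 - 10*11*13)/65718 = (-34016 - 2*715)*(1/65718) = (-34016 - 1430)*(1/65718) = -35446*1/65718 = -17723/32859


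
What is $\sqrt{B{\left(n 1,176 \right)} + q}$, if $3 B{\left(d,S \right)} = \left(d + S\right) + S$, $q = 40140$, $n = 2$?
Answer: $\sqrt{40258} \approx 200.64$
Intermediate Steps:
$B{\left(d,S \right)} = \frac{d}{3} + \frac{2 S}{3}$ ($B{\left(d,S \right)} = \frac{\left(d + S\right) + S}{3} = \frac{\left(S + d\right) + S}{3} = \frac{d + 2 S}{3} = \frac{d}{3} + \frac{2 S}{3}$)
$\sqrt{B{\left(n 1,176 \right)} + q} = \sqrt{\left(\frac{2 \cdot 1}{3} + \frac{2}{3} \cdot 176\right) + 40140} = \sqrt{\left(\frac{1}{3} \cdot 2 + \frac{352}{3}\right) + 40140} = \sqrt{\left(\frac{2}{3} + \frac{352}{3}\right) + 40140} = \sqrt{118 + 40140} = \sqrt{40258}$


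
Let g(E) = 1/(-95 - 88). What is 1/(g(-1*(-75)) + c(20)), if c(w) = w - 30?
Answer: -183/1831 ≈ -0.099945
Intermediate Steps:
c(w) = -30 + w
g(E) = -1/183 (g(E) = 1/(-183) = -1/183)
1/(g(-1*(-75)) + c(20)) = 1/(-1/183 + (-30 + 20)) = 1/(-1/183 - 10) = 1/(-1831/183) = -183/1831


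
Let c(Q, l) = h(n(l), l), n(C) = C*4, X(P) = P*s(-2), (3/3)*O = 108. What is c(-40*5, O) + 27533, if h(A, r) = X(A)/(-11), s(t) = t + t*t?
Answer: 301999/11 ≈ 27454.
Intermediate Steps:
O = 108
s(t) = t + t²
X(P) = 2*P (X(P) = P*(-2*(1 - 2)) = P*(-2*(-1)) = P*2 = 2*P)
n(C) = 4*C
h(A, r) = -2*A/11 (h(A, r) = (2*A)/(-11) = (2*A)*(-1/11) = -2*A/11)
c(Q, l) = -8*l/11
c(-40*5, O) + 27533 = -8/11*108 + 27533 = -864/11 + 27533 = 301999/11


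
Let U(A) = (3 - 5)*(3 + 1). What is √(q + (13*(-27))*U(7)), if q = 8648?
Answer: 8*√179 ≈ 107.03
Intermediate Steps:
U(A) = -8 (U(A) = -2*4 = -8)
√(q + (13*(-27))*U(7)) = √(8648 + (13*(-27))*(-8)) = √(8648 - 351*(-8)) = √(8648 + 2808) = √11456 = 8*√179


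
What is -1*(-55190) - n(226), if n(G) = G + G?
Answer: 54738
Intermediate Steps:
n(G) = 2*G
-1*(-55190) - n(226) = -1*(-55190) - 2*226 = 55190 - 1*452 = 55190 - 452 = 54738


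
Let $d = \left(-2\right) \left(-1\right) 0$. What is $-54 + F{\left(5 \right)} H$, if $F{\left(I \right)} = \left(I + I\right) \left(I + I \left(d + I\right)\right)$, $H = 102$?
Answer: $30546$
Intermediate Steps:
$d = 0$ ($d = 2 \cdot 0 = 0$)
$F{\left(I \right)} = 2 I \left(I + I^{2}\right)$ ($F{\left(I \right)} = \left(I + I\right) \left(I + I \left(0 + I\right)\right) = 2 I \left(I + I I\right) = 2 I \left(I + I^{2}\right)$)
$-54 + F{\left(5 \right)} H = -54 + 2 \cdot 5^{2} \left(1 + 5\right) 102 = -54 + 2 \cdot 25 \cdot 6 \cdot 102 = -54 + 300 \cdot 102 = -54 + 30600 = 30546$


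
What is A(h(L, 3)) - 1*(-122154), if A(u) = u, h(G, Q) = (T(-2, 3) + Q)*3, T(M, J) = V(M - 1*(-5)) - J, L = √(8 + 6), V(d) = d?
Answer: 122163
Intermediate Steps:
L = √14 ≈ 3.7417
T(M, J) = 5 + M - J (T(M, J) = (M - 1*(-5)) - J = (M + 5) - J = (5 + M) - J = 5 + M - J)
h(G, Q) = 3*Q (h(G, Q) = ((5 - 2 - 1*3) + Q)*3 = ((5 - 2 - 3) + Q)*3 = (0 + Q)*3 = Q*3 = 3*Q)
A(h(L, 3)) - 1*(-122154) = 3*3 - 1*(-122154) = 9 + 122154 = 122163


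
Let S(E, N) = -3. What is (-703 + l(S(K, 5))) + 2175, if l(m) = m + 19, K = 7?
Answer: 1488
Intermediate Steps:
l(m) = 19 + m
(-703 + l(S(K, 5))) + 2175 = (-703 + (19 - 3)) + 2175 = (-703 + 16) + 2175 = -687 + 2175 = 1488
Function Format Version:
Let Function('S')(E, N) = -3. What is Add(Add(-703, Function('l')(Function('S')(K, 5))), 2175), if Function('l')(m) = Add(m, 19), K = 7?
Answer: 1488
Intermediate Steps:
Function('l')(m) = Add(19, m)
Add(Add(-703, Function('l')(Function('S')(K, 5))), 2175) = Add(Add(-703, Add(19, -3)), 2175) = Add(Add(-703, 16), 2175) = Add(-687, 2175) = 1488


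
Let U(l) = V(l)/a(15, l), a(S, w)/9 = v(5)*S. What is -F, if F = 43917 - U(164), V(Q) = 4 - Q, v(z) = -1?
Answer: -1185727/27 ≈ -43916.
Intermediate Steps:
a(S, w) = -9*S (a(S, w) = 9*(-S) = -9*S)
U(l) = -4/135 + l/135 (U(l) = (4 - l)/((-9*15)) = (4 - l)/(-135) = (4 - l)*(-1/135) = -4/135 + l/135)
F = 1185727/27 (F = 43917 - (-4/135 + (1/135)*164) = 43917 - (-4/135 + 164/135) = 43917 - 1*32/27 = 43917 - 32/27 = 1185727/27 ≈ 43916.)
-F = -1*1185727/27 = -1185727/27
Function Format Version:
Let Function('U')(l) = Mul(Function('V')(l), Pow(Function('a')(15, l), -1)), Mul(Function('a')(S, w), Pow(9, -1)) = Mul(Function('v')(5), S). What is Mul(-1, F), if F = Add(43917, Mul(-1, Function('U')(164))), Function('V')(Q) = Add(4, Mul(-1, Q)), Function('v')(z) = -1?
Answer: Rational(-1185727, 27) ≈ -43916.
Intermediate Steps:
Function('a')(S, w) = Mul(-9, S) (Function('a')(S, w) = Mul(9, Mul(-1, S)) = Mul(-9, S))
Function('U')(l) = Add(Rational(-4, 135), Mul(Rational(1, 135), l)) (Function('U')(l) = Mul(Add(4, Mul(-1, l)), Pow(Mul(-9, 15), -1)) = Mul(Add(4, Mul(-1, l)), Pow(-135, -1)) = Mul(Add(4, Mul(-1, l)), Rational(-1, 135)) = Add(Rational(-4, 135), Mul(Rational(1, 135), l)))
F = Rational(1185727, 27) (F = Add(43917, Mul(-1, Add(Rational(-4, 135), Mul(Rational(1, 135), 164)))) = Add(43917, Mul(-1, Add(Rational(-4, 135), Rational(164, 135)))) = Add(43917, Mul(-1, Rational(32, 27))) = Add(43917, Rational(-32, 27)) = Rational(1185727, 27) ≈ 43916.)
Mul(-1, F) = Mul(-1, Rational(1185727, 27)) = Rational(-1185727, 27)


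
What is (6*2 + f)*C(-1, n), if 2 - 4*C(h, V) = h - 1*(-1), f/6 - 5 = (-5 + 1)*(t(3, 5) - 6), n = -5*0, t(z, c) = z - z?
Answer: 93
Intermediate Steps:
t(z, c) = 0
n = 0
f = 174 (f = 30 + 6*((-5 + 1)*(0 - 6)) = 30 + 6*(-4*(-6)) = 30 + 6*24 = 30 + 144 = 174)
C(h, V) = ¼ - h/4 (C(h, V) = ½ - (h - 1*(-1))/4 = ½ - (h + 1)/4 = ½ - (1 + h)/4 = ½ + (-¼ - h/4) = ¼ - h/4)
(6*2 + f)*C(-1, n) = (6*2 + 174)*(¼ - ¼*(-1)) = (12 + 174)*(¼ + ¼) = 186*(½) = 93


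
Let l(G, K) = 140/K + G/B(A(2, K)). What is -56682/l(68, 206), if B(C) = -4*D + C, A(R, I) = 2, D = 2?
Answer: 8757369/1646 ≈ 5320.4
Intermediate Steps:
B(C) = -8 + C (B(C) = -4*2 + C = -8 + C)
l(G, K) = 140/K - G/6 (l(G, K) = 140/K + G/(-8 + 2) = 140/K + G/(-6) = 140/K + G*(-⅙) = 140/K - G/6)
-56682/l(68, 206) = -56682/(140/206 - ⅙*68) = -56682/(140*(1/206) - 34/3) = -56682/(70/103 - 34/3) = -56682/(-3292/309) = -56682*(-309/3292) = 8757369/1646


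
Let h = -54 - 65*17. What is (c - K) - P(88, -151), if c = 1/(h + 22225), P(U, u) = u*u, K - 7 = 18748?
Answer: -875418695/21066 ≈ -41556.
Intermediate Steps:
h = -1159 (h = -54 - 1105 = -1159)
K = 18755 (K = 7 + 18748 = 18755)
P(U, u) = u**2
c = 1/21066 (c = 1/(-1159 + 22225) = 1/21066 ≈ 4.7470e-5)
(c - K) - P(88, -151) = (1/21066 - 1*18755) - 1*(-151)**2 = (1/21066 - 18755) - 1*22801 = -395092829/21066 - 22801 = -875418695/21066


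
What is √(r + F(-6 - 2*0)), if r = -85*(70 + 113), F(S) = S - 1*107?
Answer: 2*I*√3917 ≈ 125.17*I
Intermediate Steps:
F(S) = -107 + S (F(S) = S - 107 = -107 + S)
r = -15555 (r = -85*183 = -15555)
√(r + F(-6 - 2*0)) = √(-15555 + (-107 + (-6 - 2*0))) = √(-15555 + (-107 + (-6 + 0))) = √(-15555 + (-107 - 6)) = √(-15555 - 113) = √(-15668) = 2*I*√3917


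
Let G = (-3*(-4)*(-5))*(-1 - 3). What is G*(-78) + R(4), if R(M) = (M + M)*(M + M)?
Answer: -18656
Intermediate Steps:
R(M) = 4*M² (R(M) = (2*M)*(2*M) = 4*M²)
G = 240 (G = (12*(-5))*(-4) = -60*(-4) = 240)
G*(-78) + R(4) = 240*(-78) + 4*4² = -18720 + 4*16 = -18720 + 64 = -18656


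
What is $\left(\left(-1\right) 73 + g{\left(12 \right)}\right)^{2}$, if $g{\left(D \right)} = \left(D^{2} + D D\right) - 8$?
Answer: $42849$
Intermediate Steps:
$g{\left(D \right)} = -8 + 2 D^{2}$ ($g{\left(D \right)} = \left(D^{2} + D^{2}\right) - 8 = 2 D^{2} - 8 = -8 + 2 D^{2}$)
$\left(\left(-1\right) 73 + g{\left(12 \right)}\right)^{2} = \left(\left(-1\right) 73 - \left(8 - 2 \cdot 12^{2}\right)\right)^{2} = \left(-73 + \left(-8 + 2 \cdot 144\right)\right)^{2} = \left(-73 + \left(-8 + 288\right)\right)^{2} = \left(-73 + 280\right)^{2} = 207^{2} = 42849$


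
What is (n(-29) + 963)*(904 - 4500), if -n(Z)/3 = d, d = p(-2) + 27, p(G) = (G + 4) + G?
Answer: -3171672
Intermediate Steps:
p(G) = 4 + 2*G (p(G) = (4 + G) + G = 4 + 2*G)
d = 27 (d = (4 + 2*(-2)) + 27 = (4 - 4) + 27 = 0 + 27 = 27)
n(Z) = -81 (n(Z) = -3*27 = -81)
(n(-29) + 963)*(904 - 4500) = (-81 + 963)*(904 - 4500) = 882*(-3596) = -3171672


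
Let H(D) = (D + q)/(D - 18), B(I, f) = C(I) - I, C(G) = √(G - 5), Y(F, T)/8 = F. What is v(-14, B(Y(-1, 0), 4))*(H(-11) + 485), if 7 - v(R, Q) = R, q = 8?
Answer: 295428/29 ≈ 10187.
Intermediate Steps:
Y(F, T) = 8*F
C(G) = √(-5 + G)
B(I, f) = √(-5 + I) - I
v(R, Q) = 7 - R
H(D) = (8 + D)/(-18 + D) (H(D) = (D + 8)/(D - 18) = (8 + D)/(-18 + D))
v(-14, B(Y(-1, 0), 4))*(H(-11) + 485) = (7 - 1*(-14))*((8 - 11)/(-18 - 11) + 485) = (7 + 14)*(-3/(-29) + 485) = 21*(-1/29*(-3) + 485) = 21*(3/29 + 485) = 21*(14068/29) = 295428/29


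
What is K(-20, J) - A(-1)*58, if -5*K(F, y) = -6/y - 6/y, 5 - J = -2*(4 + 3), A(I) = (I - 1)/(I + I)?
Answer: -5498/95 ≈ -57.874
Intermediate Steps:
A(I) = (-1 + I)/(2*I) (A(I) = (-1 + I)/((2*I)) = (-1 + I)*(1/(2*I)) = (-1 + I)/(2*I))
J = 19 (J = 5 - (-2)*(4 + 3) = 5 - (-2)*7 = 5 - 1*(-14) = 5 + 14 = 19)
K(F, y) = 12/(5*y) (K(F, y) = -(-6/y - 6/y)/5 = -(-12)/(5*y) = 12/(5*y))
K(-20, J) - A(-1)*58 = (12/5)/19 - (½)*(-1 - 1)/(-1)*58 = (12/5)*(1/19) - (½)*(-1)*(-2)*58 = 12/95 - 58 = -5498/95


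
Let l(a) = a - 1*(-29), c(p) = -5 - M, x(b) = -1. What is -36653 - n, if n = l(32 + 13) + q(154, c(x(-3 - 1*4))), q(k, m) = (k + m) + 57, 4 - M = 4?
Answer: -36933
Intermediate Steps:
M = 0 (M = 4 - 1*4 = 4 - 4 = 0)
c(p) = -5 (c(p) = -5 - 1*0 = -5 + 0 = -5)
q(k, m) = 57 + k + m
l(a) = 29 + a (l(a) = a + 29 = 29 + a)
n = 280 (n = (29 + (32 + 13)) + (57 + 154 - 5) = (29 + 45) + 206 = 74 + 206 = 280)
-36653 - n = -36653 - 1*280 = -36653 - 280 = -36933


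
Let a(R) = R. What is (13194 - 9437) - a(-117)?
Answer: 3874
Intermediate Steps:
(13194 - 9437) - a(-117) = (13194 - 9437) - 1*(-117) = 3757 + 117 = 3874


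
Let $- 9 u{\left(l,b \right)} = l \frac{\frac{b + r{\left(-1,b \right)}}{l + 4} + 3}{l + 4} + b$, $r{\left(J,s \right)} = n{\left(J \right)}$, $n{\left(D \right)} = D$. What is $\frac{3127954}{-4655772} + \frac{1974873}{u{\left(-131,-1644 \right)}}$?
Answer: $\frac{166826147934440092}{15277141795905} \approx 10920.0$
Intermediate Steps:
$r{\left(J,s \right)} = J$
$u{\left(l,b \right)} = - \frac{b}{9} - \frac{l \left(3 + \frac{-1 + b}{4 + l}\right)}{9 \left(4 + l\right)}$ ($u{\left(l,b \right)} = - \frac{l \frac{\frac{b - 1}{l + 4} + 3}{l + 4} + b}{9} = - \frac{l \frac{\frac{-1 + b}{4 + l} + 3}{4 + l} + b}{9} = - \frac{l \frac{3 + \frac{-1 + b}{4 + l}}{4 + l} + b}{9} = - \frac{\frac{l \left(3 + \frac{-1 + b}{4 + l}\right)}{4 + l} + b}{9} = - \frac{b + \frac{l \left(3 + \frac{-1 + b}{4 + l}\right)}{4 + l}}{9} = - \frac{b}{9} - \frac{l \left(3 + \frac{-1 + b}{4 + l}\right)}{9 \left(4 + l\right)}$)
$\frac{3127954}{-4655772} + \frac{1974873}{u{\left(-131,-1644 \right)}} = \frac{3127954}{-4655772} + \frac{1974873}{\frac{1}{9} \frac{1}{\left(4 - 131\right)^{2}} \left(\left(-11\right) \left(-131\right) - 3 \left(-131\right)^{2} - \left(-1644\right) \left(-131\right) - - 1644 \left(4 - 131\right)^{2}\right)} = 3127954 \left(- \frac{1}{4655772}\right) + \frac{1974873}{\frac{1}{9} \cdot \frac{1}{16129} \left(1441 - 51483 - 215364 - - 1644 \left(-127\right)^{2}\right)} = - \frac{1563977}{2327886} + \frac{1974873}{\frac{1}{9} \cdot \frac{1}{16129} \left(1441 - 51483 - 215364 - \left(-1644\right) 16129\right)} = - \frac{1563977}{2327886} + \frac{1974873}{\frac{1}{9} \cdot \frac{1}{16129} \left(1441 - 51483 - 215364 + 26516076\right)} = - \frac{1563977}{2327886} + \frac{1974873}{\frac{1}{9} \cdot \frac{1}{16129} \cdot 26250670} = - \frac{1563977}{2327886} + \frac{1974873}{\frac{26250670}{145161}} = - \frac{1563977}{2327886} + 1974873 \cdot \frac{145161}{26250670} = - \frac{1563977}{2327886} + \frac{286674539553}{26250670} = \frac{166826147934440092}{15277141795905}$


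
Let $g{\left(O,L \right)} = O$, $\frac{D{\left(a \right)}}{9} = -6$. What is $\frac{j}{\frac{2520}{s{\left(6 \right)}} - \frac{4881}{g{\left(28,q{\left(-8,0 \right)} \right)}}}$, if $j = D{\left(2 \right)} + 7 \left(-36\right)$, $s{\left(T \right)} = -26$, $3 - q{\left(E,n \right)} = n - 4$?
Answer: $\frac{37128}{32911} \approx 1.1281$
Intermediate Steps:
$D{\left(a \right)} = -54$ ($D{\left(a \right)} = 9 \left(-6\right) = -54$)
$q{\left(E,n \right)} = 7 - n$ ($q{\left(E,n \right)} = 3 - \left(n - 4\right) = 3 - \left(-4 + n\right) = 7 - n$)
$j = -306$ ($j = -54 + 7 \left(-36\right) = -54 - 252 = -306$)
$\frac{j}{\frac{2520}{s{\left(6 \right)}} - \frac{4881}{g{\left(28,q{\left(-8,0 \right)} \right)}}} = - \frac{306}{\frac{2520}{-26} - \frac{4881}{28}} = - \frac{306}{2520 \left(- \frac{1}{26}\right) - \frac{4881}{28}} = - \frac{306}{- \frac{1260}{13} - \frac{4881}{28}} = - \frac{306}{- \frac{98733}{364}} = \left(-306\right) \left(- \frac{364}{98733}\right) = \frac{37128}{32911}$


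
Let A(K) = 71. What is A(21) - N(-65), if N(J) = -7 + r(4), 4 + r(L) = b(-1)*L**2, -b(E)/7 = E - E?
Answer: 82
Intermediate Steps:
b(E) = 0 (b(E) = -7*(E - E) = -7*0 = 0)
r(L) = -4 (r(L) = -4 + 0*L**2 = -4 + 0 = -4)
N(J) = -11 (N(J) = -7 - 4 = -11)
A(21) - N(-65) = 71 - 1*(-11) = 71 + 11 = 82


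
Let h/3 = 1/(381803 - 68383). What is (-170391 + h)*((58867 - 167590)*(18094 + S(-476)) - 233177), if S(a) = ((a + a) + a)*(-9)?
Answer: 35938454741322809859/62684 ≈ 5.7333e+14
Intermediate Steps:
S(a) = -27*a (S(a) = (2*a + a)*(-9) = (3*a)*(-9) = -27*a)
h = 3/313420 (h = 3/(381803 - 68383) = 3/313420 ≈ 9.5718e-6)
(-170391 + h)*((58867 - 167590)*(18094 + S(-476)) - 233177) = (-170391 + 3/313420)*((58867 - 167590)*(18094 - 27*(-476)) - 233177) = -53403947217*(-108723*(18094 + 12852) - 233177)/313420 = -53403947217*(-108723*30946 - 233177)/313420 = -53403947217*(-3364541958 - 233177)/313420 = -53403947217/313420*(-3364775135) = 35938454741322809859/62684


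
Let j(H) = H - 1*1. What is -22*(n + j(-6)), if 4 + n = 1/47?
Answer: 11352/47 ≈ 241.53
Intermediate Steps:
j(H) = -1 + H (j(H) = H - 1 = -1 + H)
n = -187/47 (n = -4 + 1/47 = -187/47 ≈ -3.9787)
-22*(n + j(-6)) = -22*(-187/47 + (-1 - 6)) = -22*(-187/47 - 7) = -22*(-516/47) = 11352/47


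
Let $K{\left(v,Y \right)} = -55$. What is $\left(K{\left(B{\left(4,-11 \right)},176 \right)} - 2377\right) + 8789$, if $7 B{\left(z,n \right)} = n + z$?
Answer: $6357$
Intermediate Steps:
$B{\left(z,n \right)} = \frac{n}{7} + \frac{z}{7}$ ($B{\left(z,n \right)} = \frac{n + z}{7} = \frac{n}{7} + \frac{z}{7}$)
$\left(K{\left(B{\left(4,-11 \right)},176 \right)} - 2377\right) + 8789 = \left(-55 - 2377\right) + 8789 = -2432 + 8789 = 6357$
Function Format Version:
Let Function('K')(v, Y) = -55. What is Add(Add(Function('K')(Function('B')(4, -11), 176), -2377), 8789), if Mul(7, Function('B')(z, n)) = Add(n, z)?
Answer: 6357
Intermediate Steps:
Function('B')(z, n) = Add(Mul(Rational(1, 7), n), Mul(Rational(1, 7), z)) (Function('B')(z, n) = Mul(Rational(1, 7), Add(n, z)) = Add(Mul(Rational(1, 7), n), Mul(Rational(1, 7), z)))
Add(Add(Function('K')(Function('B')(4, -11), 176), -2377), 8789) = Add(Add(-55, -2377), 8789) = Add(-2432, 8789) = 6357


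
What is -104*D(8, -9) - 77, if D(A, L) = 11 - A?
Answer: -389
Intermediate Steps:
-104*D(8, -9) - 77 = -104*(11 - 1*8) - 77 = -104*(11 - 8) - 77 = -104*3 - 77 = -312 - 77 = -389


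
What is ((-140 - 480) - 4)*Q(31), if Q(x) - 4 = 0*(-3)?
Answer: -2496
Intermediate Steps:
Q(x) = 4 (Q(x) = 4 + 0*(-3) = 4 + 0 = 4)
((-140 - 480) - 4)*Q(31) = ((-140 - 480) - 4)*4 = (-620 - 4)*4 = -624*4 = -2496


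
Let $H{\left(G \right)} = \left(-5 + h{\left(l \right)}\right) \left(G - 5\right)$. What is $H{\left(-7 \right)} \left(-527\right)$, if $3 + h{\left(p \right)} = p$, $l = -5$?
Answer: $-82212$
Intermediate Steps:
$h{\left(p \right)} = -3 + p$
$H{\left(G \right)} = 65 - 13 G$ ($H{\left(G \right)} = \left(-5 - 8\right) \left(G - 5\right) = \left(-5 - 8\right) \left(-5 + G\right) = - 13 \left(-5 + G\right) = 65 - 13 G$)
$H{\left(-7 \right)} \left(-527\right) = \left(65 - -91\right) \left(-527\right) = \left(65 + 91\right) \left(-527\right) = 156 \left(-527\right) = -82212$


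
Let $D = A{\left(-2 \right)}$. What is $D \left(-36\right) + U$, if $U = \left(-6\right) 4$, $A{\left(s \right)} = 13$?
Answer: $-492$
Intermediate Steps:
$U = -24$
$D = 13$
$D \left(-36\right) + U = 13 \left(-36\right) - 24 = -468 - 24 = -492$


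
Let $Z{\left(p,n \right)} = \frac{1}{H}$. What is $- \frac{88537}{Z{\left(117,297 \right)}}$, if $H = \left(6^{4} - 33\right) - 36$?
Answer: $-108634899$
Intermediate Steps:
$H = 1227$ ($H = \left(1296 - 33\right) - 36 = 1263 - 36 = 1227$)
$Z{\left(p,n \right)} = \frac{1}{1227}$
$- \frac{88537}{Z{\left(117,297 \right)}} = - 88537 \frac{1}{\frac{1}{1227}} = \left(-88537\right) 1227 = -108634899$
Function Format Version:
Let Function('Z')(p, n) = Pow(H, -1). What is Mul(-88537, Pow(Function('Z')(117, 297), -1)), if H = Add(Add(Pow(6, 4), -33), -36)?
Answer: -108634899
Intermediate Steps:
H = 1227 (H = Add(Add(1296, -33), -36) = Add(1263, -36) = 1227)
Function('Z')(p, n) = Rational(1, 1227) (Function('Z')(p, n) = Pow(1227, -1) = Rational(1, 1227))
Mul(-88537, Pow(Function('Z')(117, 297), -1)) = Mul(-88537, Pow(Rational(1, 1227), -1)) = Mul(-88537, 1227) = -108634899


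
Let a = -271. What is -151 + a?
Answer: -422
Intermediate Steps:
-151 + a = -151 - 271 = -422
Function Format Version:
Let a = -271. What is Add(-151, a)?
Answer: -422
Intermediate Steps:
Add(-151, a) = Add(-151, -271) = -422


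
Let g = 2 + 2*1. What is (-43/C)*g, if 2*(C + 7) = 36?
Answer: -172/11 ≈ -15.636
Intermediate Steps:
C = 11 (C = -7 + (½)*36 = -7 + 18 = 11)
g = 4 (g = 2 + 2 = 4)
(-43/C)*g = (-43/11)*4 = ((1/11)*(-43))*4 = -43/11*4 = -172/11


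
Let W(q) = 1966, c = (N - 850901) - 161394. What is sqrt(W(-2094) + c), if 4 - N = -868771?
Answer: I*sqrt(141554) ≈ 376.24*I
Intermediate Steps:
N = 868775 (N = 4 - 1*(-868771) = 4 + 868771 = 868775)
c = -143520 (c = (868775 - 850901) - 161394 = 17874 - 161394 = -143520)
sqrt(W(-2094) + c) = sqrt(1966 - 143520) = sqrt(-141554) = I*sqrt(141554)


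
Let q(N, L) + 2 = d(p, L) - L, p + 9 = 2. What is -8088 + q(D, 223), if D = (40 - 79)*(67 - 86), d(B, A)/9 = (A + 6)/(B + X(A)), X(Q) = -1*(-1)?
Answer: -17313/2 ≈ -8656.5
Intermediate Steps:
X(Q) = 1
p = -7 (p = -9 + 2 = -7)
d(B, A) = 9*(6 + A)/(1 + B) (d(B, A) = 9*((A + 6)/(B + 1)) = 9*((6 + A)/(1 + B)) = 9*(6 + A)/(1 + B))
D = 741 (D = -39*(-19) = 741)
q(N, L) = -11 - 5*L/2 (q(N, L) = -2 + (9*(6 + L)/(1 - 7) - L) = -2 + (9*(6 + L)/(-6) - L) = -2 + (9*(-⅙)*(6 + L) - L) = -2 + ((-9 - 3*L/2) - L) = -2 + (-9 - 5*L/2) = -11 - 5*L/2)
-8088 + q(D, 223) = -8088 + (-11 - 5/2*223) = -8088 + (-11 - 1115/2) = -8088 - 1137/2 = -17313/2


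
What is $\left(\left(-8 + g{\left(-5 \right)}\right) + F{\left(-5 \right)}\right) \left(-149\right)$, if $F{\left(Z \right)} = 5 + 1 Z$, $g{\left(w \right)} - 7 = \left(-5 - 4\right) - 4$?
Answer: $2086$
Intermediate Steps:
$g{\left(w \right)} = -6$ ($g{\left(w \right)} = 7 - 13 = -6$)
$F{\left(Z \right)} = 5 + Z$
$\left(\left(-8 + g{\left(-5 \right)}\right) + F{\left(-5 \right)}\right) \left(-149\right) = \left(\left(-8 - 6\right) + \left(5 - 5\right)\right) \left(-149\right) = \left(-14 + 0\right) \left(-149\right) = \left(-14\right) \left(-149\right) = 2086$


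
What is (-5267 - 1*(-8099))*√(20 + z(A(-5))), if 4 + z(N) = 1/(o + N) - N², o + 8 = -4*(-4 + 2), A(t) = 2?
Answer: 7080*√2 ≈ 10013.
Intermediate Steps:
o = 0 (o = -8 - 4*(-4 + 2) = -8 - 4*(-2) = -8 + 8 = 0)
z(N) = -4 + 1/N - N² (z(N) = -4 + (1/(0 + N) - N²) = -4 + (1/N - N²) = -4 + 1/N - N²)
(-5267 - 1*(-8099))*√(20 + z(A(-5))) = (-5267 - 1*(-8099))*√(20 + (-4 + 1/2 - 1*2²)) = (-5267 + 8099)*√(20 + (-4 + ½ - 1*4)) = 2832*√(20 + (-4 + ½ - 4)) = 2832*√(20 - 15/2) = 2832*√(25/2) = 2832*(5*√2/2) = 7080*√2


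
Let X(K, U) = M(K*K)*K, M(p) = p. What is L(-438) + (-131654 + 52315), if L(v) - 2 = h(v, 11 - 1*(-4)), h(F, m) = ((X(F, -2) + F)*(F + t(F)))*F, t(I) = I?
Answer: -32240577549017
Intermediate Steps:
X(K, U) = K³ (X(K, U) = (K*K)*K = K²*K = K³)
h(F, m) = 2*F²*(F + F³) (h(F, m) = ((F³ + F)*(F + F))*F = ((F + F³)*(2*F))*F = (2*F*(F + F³))*F = 2*F²*(F + F³))
L(v) = 2 + 2*v³*(1 + v²)
L(-438) + (-131654 + 52315) = (2 + 2*(-438)³ + 2*(-438)⁵) + (-131654 + 52315) = (2 + 2*(-84027672) + 2*(-16120204707168)) - 79339 = (2 - 168055344 - 32240409414336) - 79339 = -32240577469678 - 79339 = -32240577549017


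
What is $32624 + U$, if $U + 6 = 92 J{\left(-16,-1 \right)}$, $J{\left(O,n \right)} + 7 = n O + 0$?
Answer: $33446$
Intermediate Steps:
$J{\left(O,n \right)} = -7 + O n$ ($J{\left(O,n \right)} = -7 + \left(n O + 0\right) = -7 + \left(O n + 0\right) = -7 + O n$)
$U = 822$ ($U = -6 + 92 \left(-7 - -16\right) = -6 + 92 \left(-7 + 16\right) = -6 + 92 \cdot 9 = -6 + 828 = 822$)
$32624 + U = 32624 + 822 = 33446$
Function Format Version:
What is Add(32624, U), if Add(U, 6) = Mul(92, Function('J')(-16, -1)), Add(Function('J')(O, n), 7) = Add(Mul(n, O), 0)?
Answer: 33446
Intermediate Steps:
Function('J')(O, n) = Add(-7, Mul(O, n)) (Function('J')(O, n) = Add(-7, Add(Mul(n, O), 0)) = Add(-7, Add(Mul(O, n), 0)) = Add(-7, Mul(O, n)))
U = 822 (U = Add(-6, Mul(92, Add(-7, Mul(-16, -1)))) = Add(-6, Mul(92, Add(-7, 16))) = Add(-6, Mul(92, 9)) = Add(-6, 828) = 822)
Add(32624, U) = Add(32624, 822) = 33446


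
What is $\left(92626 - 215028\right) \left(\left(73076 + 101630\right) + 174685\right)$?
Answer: $-42766157182$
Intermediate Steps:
$\left(92626 - 215028\right) \left(\left(73076 + 101630\right) + 174685\right) = - 122402 \left(174706 + 174685\right) = \left(-122402\right) 349391 = -42766157182$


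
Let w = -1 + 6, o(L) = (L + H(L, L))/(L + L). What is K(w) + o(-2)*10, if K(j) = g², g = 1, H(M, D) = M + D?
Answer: 16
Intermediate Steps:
H(M, D) = D + M
o(L) = 3/2 (o(L) = (L + (L + L))/(L + L) = (L + 2*L)/((2*L)) = (3*L)*(1/(2*L)) = 3/2)
w = 5
K(j) = 1 (K(j) = 1² = 1)
K(w) + o(-2)*10 = 1 + (3/2)*10 = 1 + 15 = 16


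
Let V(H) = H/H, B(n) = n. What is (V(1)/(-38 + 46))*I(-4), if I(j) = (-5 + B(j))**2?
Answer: 81/8 ≈ 10.125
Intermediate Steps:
V(H) = 1
I(j) = (-5 + j)**2
(V(1)/(-38 + 46))*I(-4) = (1/(-38 + 46))*(-5 - 4)**2 = (1/8)*(-9)**2 = (1*(1/8))*81 = (1/8)*81 = 81/8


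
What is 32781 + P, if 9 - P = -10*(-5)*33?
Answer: 31140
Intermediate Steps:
P = -1641 (P = 9 - (-10*(-5))*33 = 9 - 50*33 = 9 - 1*1650 = 9 - 1650 = -1641)
32781 + P = 32781 - 1641 = 31140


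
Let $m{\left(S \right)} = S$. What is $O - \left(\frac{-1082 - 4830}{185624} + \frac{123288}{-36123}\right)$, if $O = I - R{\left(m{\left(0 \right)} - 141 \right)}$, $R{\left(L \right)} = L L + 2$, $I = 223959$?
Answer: $\frac{57017209777335}{279387323} \approx 2.0408 \cdot 10^{5}$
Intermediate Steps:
$R{\left(L \right)} = 2 + L^{2}$ ($R{\left(L \right)} = L^{2} + 2 = 2 + L^{2}$)
$O = 204076$ ($O = 223959 - \left(2 + \left(0 - 141\right)^{2}\right) = 223959 - \left(2 + \left(-141\right)^{2}\right) = 223959 - \left(2 + 19881\right) = 223959 - 19883 = 204076$)
$O - \left(\frac{-1082 - 4830}{185624} + \frac{123288}{-36123}\right) = 204076 - \left(\frac{-1082 - 4830}{185624} + \frac{123288}{-36123}\right) = 204076 - \left(\left(-1082 - 4830\right) \frac{1}{185624} + 123288 \left(- \frac{1}{36123}\right)\right) = 204076 - \left(\left(-5912\right) \frac{1}{185624} - \frac{41096}{12041}\right) = 204076 - \left(- \frac{739}{23203} - \frac{41096}{12041}\right) = 204076 - - \frac{962448787}{279387323} = 204076 + \frac{962448787}{279387323} = \frac{57017209777335}{279387323}$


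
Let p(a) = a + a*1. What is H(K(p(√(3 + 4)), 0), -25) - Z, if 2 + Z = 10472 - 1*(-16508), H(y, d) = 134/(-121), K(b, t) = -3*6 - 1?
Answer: -3264472/121 ≈ -26979.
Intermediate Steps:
p(a) = 2*a (p(a) = a + a = 2*a)
K(b, t) = -19 (K(b, t) = -18 - 1 = -19)
H(y, d) = -134/121 (H(y, d) = 134*(-1/121) = -134/121)
Z = 26978 (Z = -2 + (10472 - 1*(-16508)) = -2 + (10472 + 16508) = -2 + 26980 = 26978)
H(K(p(√(3 + 4)), 0), -25) - Z = -134/121 - 1*26978 = -134/121 - 26978 = -3264472/121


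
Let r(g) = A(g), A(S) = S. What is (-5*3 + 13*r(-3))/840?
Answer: -9/140 ≈ -0.064286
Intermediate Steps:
r(g) = g
(-5*3 + 13*r(-3))/840 = (-5*3 + 13*(-3))/840 = (-15 - 39)*(1/840) = -54*1/840 = -9/140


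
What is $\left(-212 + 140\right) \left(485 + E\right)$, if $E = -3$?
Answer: $-34704$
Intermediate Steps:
$\left(-212 + 140\right) \left(485 + E\right) = \left(-212 + 140\right) \left(485 - 3\right) = \left(-72\right) 482 = -34704$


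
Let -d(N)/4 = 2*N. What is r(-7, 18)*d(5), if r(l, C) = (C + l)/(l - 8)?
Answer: 88/3 ≈ 29.333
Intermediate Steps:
d(N) = -8*N
r(l, C) = (C + l)/(-8 + l)
r(-7, 18)*d(5) = ((18 - 7)/(-8 - 7))*(-8*5) = (11/(-15))*(-40) = -1/15*11*(-40) = -11/15*(-40) = 88/3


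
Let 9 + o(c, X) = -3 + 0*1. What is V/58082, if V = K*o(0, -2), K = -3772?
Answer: 22632/29041 ≈ 0.77931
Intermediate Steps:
o(c, X) = -12 (o(c, X) = -9 + (-3 + 0*1) = -9 + (-3 + 0) = -9 - 3 = -12)
V = 45264 (V = -3772*(-12) = 45264)
V/58082 = 45264/58082 = 45264*(1/58082) = 22632/29041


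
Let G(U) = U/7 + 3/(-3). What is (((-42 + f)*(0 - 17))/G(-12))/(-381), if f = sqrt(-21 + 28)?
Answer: 1666/2413 - 119*sqrt(7)/7239 ≈ 0.64693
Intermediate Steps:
G(U) = -1 + U/7 (G(U) = U*(1/7) + 3*(-1/3) = U/7 - 1 = -1 + U/7)
f = sqrt(7) ≈ 2.6458
(((-42 + f)*(0 - 17))/G(-12))/(-381) = (((-42 + sqrt(7))*(0 - 17))/(-1 + (1/7)*(-12)))/(-381) = -(-42 + sqrt(7))*(-17)/(381*(-1 - 12/7)) = -(714 - 17*sqrt(7))/(381*(-19/7)) = -(714 - 17*sqrt(7))*(-7)/(381*19) = -(-4998/19 + 119*sqrt(7)/19)/381 = 1666/2413 - 119*sqrt(7)/7239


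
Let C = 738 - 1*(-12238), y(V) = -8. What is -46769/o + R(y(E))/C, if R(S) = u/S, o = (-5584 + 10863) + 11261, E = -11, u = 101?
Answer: -1214166723/429246080 ≈ -2.8286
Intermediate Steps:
C = 12976 (C = 738 + 12238 = 12976)
o = 16540 (o = 5279 + 11261 = 16540)
R(S) = 101/S
-46769/o + R(y(E))/C = -46769/16540 + (101/(-8))/12976 = -46769*1/16540 + (101*(-⅛))*(1/12976) = -46769/16540 - 101/8*1/12976 = -46769/16540 - 101/103808 = -1214166723/429246080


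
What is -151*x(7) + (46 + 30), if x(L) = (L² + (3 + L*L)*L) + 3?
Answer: -62740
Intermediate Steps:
x(L) = 3 + L² + L*(3 + L²) (x(L) = (L² + (3 + L²)*L) + 3 = (L² + L*(3 + L²)) + 3 = 3 + L² + L*(3 + L²))
-151*x(7) + (46 + 30) = -151*(3 + 7² + 7³ + 3*7) + (46 + 30) = -151*(3 + 49 + 343 + 21) + 76 = -151*416 + 76 = -62816 + 76 = -62740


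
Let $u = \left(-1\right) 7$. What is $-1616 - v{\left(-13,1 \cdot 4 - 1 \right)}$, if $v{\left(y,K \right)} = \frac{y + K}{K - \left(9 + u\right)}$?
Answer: $-1606$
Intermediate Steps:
$u = -7$
$v{\left(y,K \right)} = \frac{K + y}{-2 + K}$ ($v{\left(y,K \right)} = \frac{y + K}{K - 2} = \frac{K + y}{K + \left(-9 + 7\right)} = \frac{K + y}{K - 2} = \frac{K + y}{-2 + K}$)
$-1616 - v{\left(-13,1 \cdot 4 - 1 \right)} = -1616 - \frac{\left(1 \cdot 4 - 1\right) - 13}{-2 + \left(1 \cdot 4 - 1\right)} = -1616 - \frac{\left(4 - 1\right) - 13}{-2 + \left(4 - 1\right)} = -1616 - \frac{3 - 13}{-2 + 3} = -1616 - 1^{-1} \left(-10\right) = -1616 - 1 \left(-10\right) = -1616 - -10 = -1616 + 10 = -1606$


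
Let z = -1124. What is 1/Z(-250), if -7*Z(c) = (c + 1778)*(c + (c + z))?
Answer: 1/354496 ≈ 2.8209e-6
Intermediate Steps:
Z(c) = -(-1124 + 2*c)*(1778 + c)/7 (Z(c) = -(c + 1778)*(c + (c - 1124))/7 = -(1778 + c)*(c + (-1124 + c))/7 = -(1778 + c)*(-1124 + 2*c)/7 = -(-1124 + 2*c)*(1778 + c)/7)
1/Z(-250) = 1/(285496 - 2432/7*(-250) - 2/7*(-250)²) = 1/(285496 + 608000/7 - 2/7*62500) = 1/(285496 + 608000/7 - 125000/7) = 1/354496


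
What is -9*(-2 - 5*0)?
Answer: 18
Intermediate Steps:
-9*(-2 - 5*0) = -9*(-2 + 0) = -9*(-2) = 18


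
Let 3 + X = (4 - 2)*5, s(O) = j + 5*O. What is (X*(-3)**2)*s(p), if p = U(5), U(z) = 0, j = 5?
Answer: 315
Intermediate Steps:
p = 0
s(O) = 5 + 5*O
X = 7 (X = -3 + (4 - 2)*5 = -3 + 2*5 = -3 + 10 = 7)
(X*(-3)**2)*s(p) = (7*(-3)**2)*(5 + 5*0) = (7*9)*(5 + 0) = 63*5 = 315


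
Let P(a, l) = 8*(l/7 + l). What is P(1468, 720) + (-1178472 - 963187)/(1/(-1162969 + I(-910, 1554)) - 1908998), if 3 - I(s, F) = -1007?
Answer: 102231034558034507/15527241849581 ≈ 6584.0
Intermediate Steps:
I(s, F) = 1010 (I(s, F) = 3 - 1*(-1007) = 3 + 1007 = 1010)
P(a, l) = 64*l/7 (P(a, l) = 8*(l*(1/7) + l) = 8*(l/7 + l) = 8*(8*l/7) = 64*l/7)
P(1468, 720) + (-1178472 - 963187)/(1/(-1162969 + I(-910, 1554)) - 1908998) = (64/7)*720 + (-1178472 - 963187)/(1/(-1162969 + 1010) - 1908998) = 46080/7 - 2141659/(1/(-1161959) - 1908998) = 46080/7 - 2141659/(-1/1161959 - 1908998) = 46080/7 - 2141659/(-2218177407083/1161959) = 46080/7 - 2141659*(-1161959/2218177407083) = 46080/7 + 2488519949981/2218177407083 = 102231034558034507/15527241849581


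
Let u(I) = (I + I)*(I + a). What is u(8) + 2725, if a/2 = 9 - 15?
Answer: 2661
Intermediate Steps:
a = -12 (a = 2*(9 - 15) = 2*(-6) = -12)
u(I) = 2*I*(-12 + I) (u(I) = (I + I)*(I - 12) = (2*I)*(-12 + I) = 2*I*(-12 + I))
u(8) + 2725 = 2*8*(-12 + 8) + 2725 = 2*8*(-4) + 2725 = -64 + 2725 = 2661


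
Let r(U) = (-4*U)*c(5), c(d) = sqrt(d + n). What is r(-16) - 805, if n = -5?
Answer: -805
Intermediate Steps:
c(d) = sqrt(-5 + d) (c(d) = sqrt(d - 5) = sqrt(-5 + d))
r(U) = 0 (r(U) = (-4*U)*sqrt(-5 + 5) = (-4*U)*sqrt(0) = -4*U*0 = 0)
r(-16) - 805 = 0 - 805 = -805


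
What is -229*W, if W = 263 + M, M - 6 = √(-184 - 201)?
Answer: -61601 - 229*I*√385 ≈ -61601.0 - 4493.3*I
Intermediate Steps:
M = 6 + I*√385 (M = 6 + √(-184 - 201) = 6 + √(-385) = 6 + I*√385 ≈ 6.0 + 19.621*I)
W = 269 + I*√385 (W = 263 + (6 + I*√385) = 269 + I*√385 ≈ 269.0 + 19.621*I)
-229*W = -229*(269 + I*√385) = -61601 - 229*I*√385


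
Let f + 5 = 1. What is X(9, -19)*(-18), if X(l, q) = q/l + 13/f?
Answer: 193/2 ≈ 96.500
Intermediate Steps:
f = -4 (f = -5 + 1 = -4)
X(l, q) = -13/4 + q/l (X(l, q) = q/l + 13/(-4) = q/l + 13*(-1/4) = q/l - 13/4 = -13/4 + q/l)
X(9, -19)*(-18) = (-13/4 - 19/9)*(-18) = -193/36*(-18) = 193/2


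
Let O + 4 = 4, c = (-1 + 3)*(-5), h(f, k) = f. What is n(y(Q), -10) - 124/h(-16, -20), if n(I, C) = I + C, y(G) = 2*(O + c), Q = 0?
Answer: -89/4 ≈ -22.250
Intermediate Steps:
c = -10 (c = 2*(-5) = -10)
O = 0 (O = -4 + 4 = 0)
y(G) = -20 (y(G) = 2*(0 - 10) = 2*(-10) = -20)
n(I, C) = C + I
n(y(Q), -10) - 124/h(-16, -20) = (-10 - 20) - 124/(-16) = -30 - 124*(-1/16) = -30 + 31/4 = -89/4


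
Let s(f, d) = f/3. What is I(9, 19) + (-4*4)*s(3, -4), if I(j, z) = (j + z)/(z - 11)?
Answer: -25/2 ≈ -12.500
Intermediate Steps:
s(f, d) = f/3 (s(f, d) = f*(⅓) = f/3)
I(j, z) = (j + z)/(-11 + z)
I(9, 19) + (-4*4)*s(3, -4) = (9 + 19)/(-11 + 19) + (-4*4)*((⅓)*3) = 28/8 - 16*1 = (⅛)*28 - 16 = 7/2 - 16 = -25/2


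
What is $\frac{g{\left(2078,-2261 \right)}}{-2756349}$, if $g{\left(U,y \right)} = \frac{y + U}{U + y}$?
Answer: $- \frac{1}{2756349} \approx -3.628 \cdot 10^{-7}$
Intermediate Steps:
$g{\left(U,y \right)} = 1$ ($g{\left(U,y \right)} = \frac{U + y}{U + y} = 1$)
$\frac{g{\left(2078,-2261 \right)}}{-2756349} = 1 \frac{1}{-2756349} = 1 \left(- \frac{1}{2756349}\right) = - \frac{1}{2756349}$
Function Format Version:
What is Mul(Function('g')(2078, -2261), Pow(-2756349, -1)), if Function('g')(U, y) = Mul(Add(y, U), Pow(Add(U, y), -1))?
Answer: Rational(-1, 2756349) ≈ -3.6280e-7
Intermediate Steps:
Function('g')(U, y) = 1 (Function('g')(U, y) = Mul(Add(U, y), Pow(Add(U, y), -1)) = 1)
Mul(Function('g')(2078, -2261), Pow(-2756349, -1)) = Mul(1, Pow(-2756349, -1)) = Mul(1, Rational(-1, 2756349)) = Rational(-1, 2756349)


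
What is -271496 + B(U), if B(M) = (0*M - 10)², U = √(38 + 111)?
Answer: -271396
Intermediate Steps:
U = √149 ≈ 12.207
B(M) = 100 (B(M) = (0 - 10)² = (-10)² = 100)
-271496 + B(U) = -271496 + 100 = -271396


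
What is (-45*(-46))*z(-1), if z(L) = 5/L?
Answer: -10350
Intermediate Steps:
(-45*(-46))*z(-1) = (-45*(-46))*(5/(-1)) = 2070*(5*(-1)) = 2070*(-5) = -10350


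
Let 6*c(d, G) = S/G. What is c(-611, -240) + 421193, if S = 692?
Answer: 151629307/360 ≈ 4.2119e+5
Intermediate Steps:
c(d, G) = 346/(3*G) (c(d, G) = (692/G)/6 = 346/(3*G))
c(-611, -240) + 421193 = (346/3)/(-240) + 421193 = (346/3)*(-1/240) + 421193 = -173/360 + 421193 = 151629307/360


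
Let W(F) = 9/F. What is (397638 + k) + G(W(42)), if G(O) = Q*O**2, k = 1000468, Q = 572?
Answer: 68508481/49 ≈ 1.3981e+6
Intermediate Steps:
G(O) = 572*O**2
(397638 + k) + G(W(42)) = (397638 + 1000468) + 572*(9/42)**2 = 1398106 + 572*(9*(1/42))**2 = 1398106 + 572*(3/14)**2 = 1398106 + 572*(9/196) = 1398106 + 1287/49 = 68508481/49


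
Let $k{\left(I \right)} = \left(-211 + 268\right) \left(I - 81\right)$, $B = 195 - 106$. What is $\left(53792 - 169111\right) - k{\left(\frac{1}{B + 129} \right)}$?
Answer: $- \frac{24133093}{218} \approx -1.107 \cdot 10^{5}$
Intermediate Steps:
$B = 89$ ($B = 195 - 106 = 89$)
$k{\left(I \right)} = -4617 + 57 I$ ($k{\left(I \right)} = 57 \left(-81 + I\right) = -4617 + 57 I$)
$\left(53792 - 169111\right) - k{\left(\frac{1}{B + 129} \right)} = \left(53792 - 169111\right) - \left(-4617 + \frac{57}{89 + 129}\right) = \left(53792 - 169111\right) - \left(-4617 + \frac{57}{218}\right) = -115319 - \left(-4617 + 57 \cdot \frac{1}{218}\right) = -115319 - \left(-4617 + \frac{57}{218}\right) = -115319 - - \frac{1006449}{218} = -115319 + \frac{1006449}{218} = - \frac{24133093}{218}$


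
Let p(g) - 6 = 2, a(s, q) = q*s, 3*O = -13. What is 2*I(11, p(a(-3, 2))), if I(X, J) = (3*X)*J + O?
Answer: 1558/3 ≈ 519.33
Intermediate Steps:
O = -13/3 (O = (⅓)*(-13) = -13/3 ≈ -4.3333)
p(g) = 8 (p(g) = 6 + 2 = 8)
I(X, J) = -13/3 + 3*J*X (I(X, J) = (3*X)*J - 13/3 = 3*J*X - 13/3 = -13/3 + 3*J*X)
2*I(11, p(a(-3, 2))) = 2*(-13/3 + 3*8*11) = 2*(-13/3 + 264) = 2*(779/3) = 1558/3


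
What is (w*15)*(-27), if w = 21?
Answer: -8505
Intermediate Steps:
(w*15)*(-27) = (21*15)*(-27) = 315*(-27) = -8505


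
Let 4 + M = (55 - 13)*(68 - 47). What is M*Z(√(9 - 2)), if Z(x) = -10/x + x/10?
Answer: -40827*√7/35 ≈ -3086.2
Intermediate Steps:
M = 878 (M = -4 + (55 - 13)*(68 - 47) = -4 + 42*21 = -4 + 882 = 878)
Z(x) = -10/x + x/10 (Z(x) = -10/x + x*(⅒) = -10/x + x/10)
M*Z(√(9 - 2)) = 878*(-10/√(9 - 2) + √(9 - 2)/10) = 878*(-10*√7/7 + √7/10) = 878*(-93*√7/70) = -40827*√7/35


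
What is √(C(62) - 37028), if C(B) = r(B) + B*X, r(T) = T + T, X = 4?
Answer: 4*I*√2291 ≈ 191.46*I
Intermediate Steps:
r(T) = 2*T
C(B) = 6*B (C(B) = 2*B + B*4 = 2*B + 4*B = 6*B)
√(C(62) - 37028) = √(6*62 - 37028) = √(372 - 37028) = √(-36656) = 4*I*√2291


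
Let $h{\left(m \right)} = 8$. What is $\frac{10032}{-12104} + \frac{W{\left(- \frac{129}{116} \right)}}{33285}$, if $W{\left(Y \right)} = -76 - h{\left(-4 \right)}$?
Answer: $- \frac{1993642}{2398105} \approx -0.83134$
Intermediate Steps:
$W{\left(Y \right)} = -84$ ($W{\left(Y \right)} = -76 - 8 = -84$)
$\frac{10032}{-12104} + \frac{W{\left(- \frac{129}{116} \right)}}{33285} = \frac{10032}{-12104} - \frac{84}{33285} = 10032 \left(- \frac{1}{12104}\right) - \frac{4}{1585} = - \frac{1254}{1513} - \frac{4}{1585} = - \frac{1993642}{2398105}$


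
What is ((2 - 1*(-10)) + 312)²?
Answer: 104976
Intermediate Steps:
((2 - 1*(-10)) + 312)² = ((2 + 10) + 312)² = (12 + 312)² = 324² = 104976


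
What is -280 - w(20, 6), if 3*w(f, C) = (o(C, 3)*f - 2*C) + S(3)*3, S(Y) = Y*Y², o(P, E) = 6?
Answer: -343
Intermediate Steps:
S(Y) = Y³
w(f, C) = 27 + 2*f - 2*C/3 (w(f, C) = ((6*f - 2*C) + 3³*3)/3 = ((-2*C + 6*f) + 27*3)/3 = ((-2*C + 6*f) + 81)/3 = (81 - 2*C + 6*f)/3 = 27 + 2*f - 2*C/3)
-280 - w(20, 6) = -280 - (27 + 2*20 - ⅔*6) = -280 - (27 + 40 - 4) = -280 - 1*63 = -280 - 63 = -343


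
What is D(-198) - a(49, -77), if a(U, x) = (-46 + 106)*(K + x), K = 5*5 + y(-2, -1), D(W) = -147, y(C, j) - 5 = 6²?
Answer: 513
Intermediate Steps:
y(C, j) = 41 (y(C, j) = 5 + 6² = 5 + 36 = 41)
K = 66 (K = 5*5 + 41 = 25 + 41 = 66)
a(U, x) = 3960 + 60*x (a(U, x) = (-46 + 106)*(66 + x) = 60*(66 + x) = 3960 + 60*x)
D(-198) - a(49, -77) = -147 - (3960 + 60*(-77)) = -147 - (3960 - 4620) = -147 - 1*(-660) = -147 + 660 = 513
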